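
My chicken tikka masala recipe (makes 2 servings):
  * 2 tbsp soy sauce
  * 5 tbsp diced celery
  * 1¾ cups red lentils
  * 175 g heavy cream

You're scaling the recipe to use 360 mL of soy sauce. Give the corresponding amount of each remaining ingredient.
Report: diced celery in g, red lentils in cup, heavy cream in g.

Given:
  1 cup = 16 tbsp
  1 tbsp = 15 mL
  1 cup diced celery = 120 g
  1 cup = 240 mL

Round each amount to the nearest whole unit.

The original recipe has 30 mL of soy sauce, so the scaling factor is 360 ÷ 30 = 12.
diced celery: 5 tbsp × 12 ÷ 16 tbsp/cup × 120 g/cup = 450 g
red lentils: 1.75 cup × 12 = 21 cup
heavy cream: 175 g × 12 = 2100 g

diced celery: 450 g; red lentils: 21 cup; heavy cream: 2100 g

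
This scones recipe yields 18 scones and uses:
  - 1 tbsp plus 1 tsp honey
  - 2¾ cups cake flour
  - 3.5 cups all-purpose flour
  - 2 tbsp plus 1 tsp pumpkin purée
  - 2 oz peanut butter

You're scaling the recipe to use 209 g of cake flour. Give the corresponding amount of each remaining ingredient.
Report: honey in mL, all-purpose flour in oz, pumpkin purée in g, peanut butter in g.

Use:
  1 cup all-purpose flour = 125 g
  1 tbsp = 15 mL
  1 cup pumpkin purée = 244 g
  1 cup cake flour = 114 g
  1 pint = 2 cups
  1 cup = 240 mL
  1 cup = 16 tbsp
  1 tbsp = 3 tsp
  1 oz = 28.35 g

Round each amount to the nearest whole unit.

The original recipe has 313.5 g of cake flour, so the scaling factor is 209 ÷ 313.5 = 2/3.
honey: (1 tbsp + 1 tsp = 4/3 tbsp) × 2/3 × 15 mL/tbsp ≈ 13 mL
all-purpose flour: 3.5 cup × 2/3 × 125 g/cup ÷ 28.35 g/oz ≈ 10 oz
pumpkin purée: (2 tbsp + 1 tsp = 7/3 tbsp) × 2/3 ÷ 16 tbsp/cup × 244 g/cup ≈ 24 g
peanut butter: 2 oz × 2/3 × 28.35 g/oz ≈ 38 g

honey: 13 mL; all-purpose flour: 10 oz; pumpkin purée: 24 g; peanut butter: 38 g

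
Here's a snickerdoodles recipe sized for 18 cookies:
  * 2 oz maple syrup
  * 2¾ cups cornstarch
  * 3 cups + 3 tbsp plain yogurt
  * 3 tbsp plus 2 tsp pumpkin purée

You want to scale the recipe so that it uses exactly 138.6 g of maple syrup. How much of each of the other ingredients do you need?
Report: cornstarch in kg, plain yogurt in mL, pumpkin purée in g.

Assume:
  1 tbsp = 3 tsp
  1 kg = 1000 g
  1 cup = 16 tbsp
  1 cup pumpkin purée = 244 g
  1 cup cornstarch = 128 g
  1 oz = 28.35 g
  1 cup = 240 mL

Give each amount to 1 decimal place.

cornstarch: 0.9 kg; plain yogurt: 1870.0 mL; pumpkin purée: 136.7 g

The original recipe has 56.7 g of maple syrup, so the scaling factor is 138.6 ÷ 56.7 = 22/9.
cornstarch: 2.75 cup × 22/9 × 128 g/cup ÷ 1000 g/kg ≈ 0.9 kg
plain yogurt: (3 cup + 3 tbsp = 3.1875 cup) × 22/9 × 240 mL/cup = 1870.0 mL
pumpkin purée: (3 tbsp + 2 tsp = 11/3 tbsp) × 22/9 ÷ 16 tbsp/cup × 244 g/cup ≈ 136.7 g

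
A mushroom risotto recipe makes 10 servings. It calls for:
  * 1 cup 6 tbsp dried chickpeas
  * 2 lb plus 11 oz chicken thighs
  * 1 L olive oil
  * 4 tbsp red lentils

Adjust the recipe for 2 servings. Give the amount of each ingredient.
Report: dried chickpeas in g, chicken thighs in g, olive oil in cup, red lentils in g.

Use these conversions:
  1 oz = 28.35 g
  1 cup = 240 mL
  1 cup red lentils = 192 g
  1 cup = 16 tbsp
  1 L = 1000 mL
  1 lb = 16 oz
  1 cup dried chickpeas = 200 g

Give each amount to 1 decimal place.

dried chickpeas: 55.0 g; chicken thighs: 243.8 g; olive oil: 0.8 cup; red lentils: 9.6 g

Scaling factor: 2/10 = 1/5 = 0.2.
dried chickpeas: (1 cup + 6 tbsp = 1.375 cup) × 1/5 × 200 g/cup = 55.0 g
chicken thighs: (2 lb + 11 oz = 2.6875 lb) × 1/5 × 16 oz/lb × 28.35 g/oz ≈ 243.8 g
olive oil: 1 L × 1/5 × 1000 mL/L ÷ 240 mL/cup ≈ 0.8 cup
red lentils: 4 tbsp × 1/5 ÷ 16 tbsp/cup × 192 g/cup = 9.6 g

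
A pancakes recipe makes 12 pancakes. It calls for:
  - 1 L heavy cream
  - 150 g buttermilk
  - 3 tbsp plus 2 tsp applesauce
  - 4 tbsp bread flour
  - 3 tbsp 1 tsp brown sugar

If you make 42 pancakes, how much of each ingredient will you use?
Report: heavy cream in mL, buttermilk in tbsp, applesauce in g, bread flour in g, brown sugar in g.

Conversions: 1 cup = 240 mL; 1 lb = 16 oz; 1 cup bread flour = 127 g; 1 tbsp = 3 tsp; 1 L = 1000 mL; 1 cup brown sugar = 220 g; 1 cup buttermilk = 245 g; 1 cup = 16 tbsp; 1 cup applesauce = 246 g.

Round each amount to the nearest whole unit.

Scaling factor: 42/12 = 7/2 = 3.5.
heavy cream: 1 L × 7/2 × 1000 mL/L = 3500 mL
buttermilk: 150 g × 7/2 ÷ 245 g/cup × 16 tbsp/cup ≈ 34 tbsp
applesauce: (3 tbsp + 2 tsp = 11/3 tbsp) × 7/2 ÷ 16 tbsp/cup × 246 g/cup ≈ 197 g
bread flour: 4 tbsp × 7/2 ÷ 16 tbsp/cup × 127 g/cup ≈ 111 g
brown sugar: (3 tbsp + 1 tsp = 10/3 tbsp) × 7/2 ÷ 16 tbsp/cup × 220 g/cup ≈ 160 g

heavy cream: 3500 mL; buttermilk: 34 tbsp; applesauce: 197 g; bread flour: 111 g; brown sugar: 160 g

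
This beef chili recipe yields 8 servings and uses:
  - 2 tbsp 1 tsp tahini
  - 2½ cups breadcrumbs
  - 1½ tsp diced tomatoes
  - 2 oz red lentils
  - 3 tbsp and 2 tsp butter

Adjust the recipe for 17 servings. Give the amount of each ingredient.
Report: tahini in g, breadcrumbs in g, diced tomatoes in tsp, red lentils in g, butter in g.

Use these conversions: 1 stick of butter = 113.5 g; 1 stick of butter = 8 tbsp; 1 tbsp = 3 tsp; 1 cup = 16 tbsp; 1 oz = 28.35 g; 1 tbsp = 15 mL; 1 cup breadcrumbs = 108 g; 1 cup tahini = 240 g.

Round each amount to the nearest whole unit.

Scaling factor: 17/8 = 2.125.
tahini: (2 tbsp + 1 tsp = 7/3 tbsp) × 17/8 ÷ 16 tbsp/cup × 240 g/cup ≈ 74 g
breadcrumbs: 2.5 cup × 17/8 × 108 g/cup ≈ 574 g
diced tomatoes: 1.5 tsp × 17/8 ≈ 3 tsp
red lentils: 2 oz × 17/8 × 28.35 g/oz ≈ 120 g
butter: (3 tbsp + 2 tsp = 11/3 tbsp) × 17/8 ÷ 8 tbsp/stick × 113.5 g/stick ≈ 111 g

tahini: 74 g; breadcrumbs: 574 g; diced tomatoes: 3 tsp; red lentils: 120 g; butter: 111 g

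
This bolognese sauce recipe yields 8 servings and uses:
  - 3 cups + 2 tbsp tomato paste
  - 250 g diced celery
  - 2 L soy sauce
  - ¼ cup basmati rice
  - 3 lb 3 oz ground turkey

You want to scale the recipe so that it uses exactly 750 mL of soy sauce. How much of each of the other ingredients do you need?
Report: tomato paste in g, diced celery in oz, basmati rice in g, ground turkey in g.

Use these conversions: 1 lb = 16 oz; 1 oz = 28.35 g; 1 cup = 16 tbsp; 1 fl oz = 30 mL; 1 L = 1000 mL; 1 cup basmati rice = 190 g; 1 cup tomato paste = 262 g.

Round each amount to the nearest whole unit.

tomato paste: 307 g; diced celery: 3 oz; basmati rice: 18 g; ground turkey: 542 g

The original recipe has 2000 mL of soy sauce, so the scaling factor is 750 ÷ 2000 = 3/8 = 0.375.
tomato paste: (3 cup + 2 tbsp = 3.125 cup) × 3/8 × 262 g/cup ≈ 307 g
diced celery: 250 g × 3/8 ÷ 28.35 g/oz ≈ 3 oz
basmati rice: 0.25 cup × 3/8 × 190 g/cup ≈ 18 g
ground turkey: (3 lb + 3 oz = 3.1875 lb) × 3/8 × 16 oz/lb × 28.35 g/oz ≈ 542 g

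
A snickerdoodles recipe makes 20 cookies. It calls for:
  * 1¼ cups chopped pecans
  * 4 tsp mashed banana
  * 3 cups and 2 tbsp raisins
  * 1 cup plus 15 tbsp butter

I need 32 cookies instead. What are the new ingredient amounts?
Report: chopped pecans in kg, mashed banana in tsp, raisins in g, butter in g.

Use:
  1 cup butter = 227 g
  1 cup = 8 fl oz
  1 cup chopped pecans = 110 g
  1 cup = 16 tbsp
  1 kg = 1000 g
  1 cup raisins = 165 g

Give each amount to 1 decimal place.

chopped pecans: 0.2 kg; mashed banana: 6.4 tsp; raisins: 825.0 g; butter: 703.7 g

Scaling factor: 32/20 = 8/5 = 1.6.
chopped pecans: 1.25 cup × 8/5 × 110 g/cup ÷ 1000 g/kg ≈ 0.2 kg
mashed banana: 4 tsp × 8/5 = 6.4 tsp
raisins: (3 cup + 2 tbsp = 3.125 cup) × 8/5 × 165 g/cup = 825.0 g
butter: (1 cup + 15 tbsp = 1.9375 cup) × 8/5 × 227 g/cup = 703.7 g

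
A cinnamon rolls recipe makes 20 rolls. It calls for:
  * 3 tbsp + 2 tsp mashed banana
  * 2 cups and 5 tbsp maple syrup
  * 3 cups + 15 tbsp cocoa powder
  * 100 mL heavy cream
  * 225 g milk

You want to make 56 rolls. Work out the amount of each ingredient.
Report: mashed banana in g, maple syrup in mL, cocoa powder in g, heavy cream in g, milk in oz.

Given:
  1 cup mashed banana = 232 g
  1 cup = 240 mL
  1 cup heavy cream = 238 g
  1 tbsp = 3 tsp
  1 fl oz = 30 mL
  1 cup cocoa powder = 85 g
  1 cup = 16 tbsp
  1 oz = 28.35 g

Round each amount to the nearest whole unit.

mashed banana: 149 g; maple syrup: 1554 mL; cocoa powder: 937 g; heavy cream: 278 g; milk: 22 oz

Scaling factor: 56/20 = 14/5 = 2.8.
mashed banana: (3 tbsp + 2 tsp = 11/3 tbsp) × 14/5 ÷ 16 tbsp/cup × 232 g/cup ≈ 149 g
maple syrup: (2 cup + 5 tbsp = 2.3125 cup) × 14/5 × 240 mL/cup = 1554 mL
cocoa powder: (3 cup + 15 tbsp = 3.9375 cup) × 14/5 × 85 g/cup ≈ 937 g
heavy cream: 100 mL × 14/5 ÷ 240 mL/cup × 238 g/cup ≈ 278 g
milk: 225 g × 14/5 ÷ 28.35 g/oz ≈ 22 oz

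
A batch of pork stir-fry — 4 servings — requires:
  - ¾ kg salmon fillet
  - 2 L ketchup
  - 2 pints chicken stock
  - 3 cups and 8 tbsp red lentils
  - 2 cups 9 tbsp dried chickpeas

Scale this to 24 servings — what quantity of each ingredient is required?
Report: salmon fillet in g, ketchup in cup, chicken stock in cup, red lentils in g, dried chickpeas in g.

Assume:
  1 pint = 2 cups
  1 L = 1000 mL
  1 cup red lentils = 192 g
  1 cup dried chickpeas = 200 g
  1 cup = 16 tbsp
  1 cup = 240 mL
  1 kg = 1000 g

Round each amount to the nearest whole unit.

salmon fillet: 4500 g; ketchup: 50 cup; chicken stock: 24 cup; red lentils: 4032 g; dried chickpeas: 3075 g

Scaling factor: 24/4 = 6.
salmon fillet: 0.75 kg × 6 × 1000 g/kg = 4500 g
ketchup: 2 L × 6 × 1000 mL/L ÷ 240 mL/cup = 50 cup
chicken stock: 2 pint × 6 × 2 cup/pint = 24 cup
red lentils: (3 cup + 8 tbsp = 3.5 cup) × 6 × 192 g/cup = 4032 g
dried chickpeas: (2 cup + 9 tbsp = 2.5625 cup) × 6 × 200 g/cup = 3075 g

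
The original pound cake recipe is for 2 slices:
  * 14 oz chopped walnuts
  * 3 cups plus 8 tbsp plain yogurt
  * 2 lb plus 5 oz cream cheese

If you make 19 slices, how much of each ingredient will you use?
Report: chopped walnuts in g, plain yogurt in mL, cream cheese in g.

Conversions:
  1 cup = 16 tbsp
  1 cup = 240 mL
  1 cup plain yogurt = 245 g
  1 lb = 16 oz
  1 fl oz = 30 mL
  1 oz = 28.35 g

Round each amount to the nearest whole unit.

Scaling factor: 19/2 = 9.5.
chopped walnuts: 14 oz × 19/2 × 28.35 g/oz ≈ 3771 g
plain yogurt: (3 cup + 8 tbsp = 3.5 cup) × 19/2 × 240 mL/cup = 7980 mL
cream cheese: (2 lb + 5 oz = 2.3125 lb) × 19/2 × 16 oz/lb × 28.35 g/oz ≈ 9965 g

chopped walnuts: 3771 g; plain yogurt: 7980 mL; cream cheese: 9965 g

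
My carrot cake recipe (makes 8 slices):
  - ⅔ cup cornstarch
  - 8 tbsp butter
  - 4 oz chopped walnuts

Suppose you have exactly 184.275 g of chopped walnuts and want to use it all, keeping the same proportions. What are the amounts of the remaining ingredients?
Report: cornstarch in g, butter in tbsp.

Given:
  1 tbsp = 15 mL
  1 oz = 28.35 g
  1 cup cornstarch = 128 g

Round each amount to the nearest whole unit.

The original recipe has 113.4 g of chopped walnuts, so the scaling factor is 184.275 ÷ 113.4 = 13/8 = 1.625.
cornstarch: 2/3 cup × 13/8 × 128 g/cup ≈ 139 g
butter: 8 tbsp × 13/8 = 13 tbsp

cornstarch: 139 g; butter: 13 tbsp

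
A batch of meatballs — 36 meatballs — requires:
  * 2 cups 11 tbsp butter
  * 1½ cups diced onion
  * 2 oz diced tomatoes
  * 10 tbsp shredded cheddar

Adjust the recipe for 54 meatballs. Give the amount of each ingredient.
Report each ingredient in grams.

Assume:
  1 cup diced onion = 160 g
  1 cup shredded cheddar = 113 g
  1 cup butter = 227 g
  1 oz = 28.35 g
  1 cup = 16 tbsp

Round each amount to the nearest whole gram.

Scaling factor: 54/36 = 3/2 = 1.5.
butter: (2 cup + 11 tbsp = 2.6875 cup) × 3/2 × 227 g/cup ≈ 915 g
diced onion: 1.5 cup × 3/2 × 160 g/cup = 360 g
diced tomatoes: 2 oz × 3/2 × 28.35 g/oz ≈ 85 g
shredded cheddar: 10 tbsp × 3/2 ÷ 16 tbsp/cup × 113 g/cup ≈ 106 g

butter: 915 g; diced onion: 360 g; diced tomatoes: 85 g; shredded cheddar: 106 g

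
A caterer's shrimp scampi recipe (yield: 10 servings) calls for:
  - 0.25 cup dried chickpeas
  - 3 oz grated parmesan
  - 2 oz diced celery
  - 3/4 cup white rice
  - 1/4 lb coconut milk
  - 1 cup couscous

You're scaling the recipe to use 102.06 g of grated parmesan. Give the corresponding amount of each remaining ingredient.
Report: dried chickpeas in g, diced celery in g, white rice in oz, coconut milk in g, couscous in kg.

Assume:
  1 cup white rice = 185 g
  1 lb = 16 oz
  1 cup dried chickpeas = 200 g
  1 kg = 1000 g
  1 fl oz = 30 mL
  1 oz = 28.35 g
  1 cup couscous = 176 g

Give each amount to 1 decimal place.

dried chickpeas: 60.0 g; diced celery: 68.0 g; white rice: 5.9 oz; coconut milk: 136.1 g; couscous: 0.2 kg

The original recipe has 85.05 g of grated parmesan, so the scaling factor is 102.06 ÷ 85.05 = 6/5 = 1.2.
dried chickpeas: 0.25 cup × 6/5 × 200 g/cup = 60.0 g
diced celery: 2 oz × 6/5 × 28.35 g/oz ≈ 68.0 g
white rice: 0.75 cup × 6/5 × 185 g/cup ÷ 28.35 g/oz ≈ 5.9 oz
coconut milk: 0.25 lb × 6/5 × 16 oz/lb × 28.35 g/oz ≈ 136.1 g
couscous: 1 cup × 6/5 × 176 g/cup ÷ 1000 g/kg ≈ 0.2 kg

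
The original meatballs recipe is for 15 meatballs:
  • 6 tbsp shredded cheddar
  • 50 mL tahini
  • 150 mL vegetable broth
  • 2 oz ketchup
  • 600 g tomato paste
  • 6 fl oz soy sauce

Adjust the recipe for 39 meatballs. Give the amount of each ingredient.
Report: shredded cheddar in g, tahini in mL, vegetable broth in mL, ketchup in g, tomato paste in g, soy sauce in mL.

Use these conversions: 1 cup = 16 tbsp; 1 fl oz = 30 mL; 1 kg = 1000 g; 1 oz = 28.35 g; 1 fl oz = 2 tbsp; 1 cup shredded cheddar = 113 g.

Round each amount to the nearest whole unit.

Scaling factor: 39/15 = 13/5 = 2.6.
shredded cheddar: 6 tbsp × 13/5 ÷ 16 tbsp/cup × 113 g/cup ≈ 110 g
tahini: 50 mL × 13/5 = 130 mL
vegetable broth: 150 mL × 13/5 = 390 mL
ketchup: 2 oz × 13/5 × 28.35 g/oz ≈ 147 g
tomato paste: 600 g × 13/5 = 1560 g
soy sauce: 6 fl oz × 13/5 × 30 mL/fl oz = 468 mL

shredded cheddar: 110 g; tahini: 130 mL; vegetable broth: 390 mL; ketchup: 147 g; tomato paste: 1560 g; soy sauce: 468 mL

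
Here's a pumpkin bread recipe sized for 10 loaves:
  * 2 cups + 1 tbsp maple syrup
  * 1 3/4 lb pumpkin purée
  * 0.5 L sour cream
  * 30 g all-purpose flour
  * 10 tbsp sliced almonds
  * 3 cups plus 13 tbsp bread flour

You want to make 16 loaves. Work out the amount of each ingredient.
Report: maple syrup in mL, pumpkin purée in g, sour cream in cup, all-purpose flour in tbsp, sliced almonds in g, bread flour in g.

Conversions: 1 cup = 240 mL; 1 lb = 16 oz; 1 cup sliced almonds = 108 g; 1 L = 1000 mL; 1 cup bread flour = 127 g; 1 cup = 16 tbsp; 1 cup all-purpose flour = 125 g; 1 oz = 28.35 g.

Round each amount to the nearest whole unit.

maple syrup: 792 mL; pumpkin purée: 1270 g; sour cream: 3 cup; all-purpose flour: 6 tbsp; sliced almonds: 108 g; bread flour: 775 g

Scaling factor: 16/10 = 8/5 = 1.6.
maple syrup: (2 cup + 1 tbsp = 2.0625 cup) × 8/5 × 240 mL/cup = 792 mL
pumpkin purée: 1.75 lb × 8/5 × 16 oz/lb × 28.35 g/oz ≈ 1270 g
sour cream: 0.5 L × 8/5 × 1000 mL/L ÷ 240 mL/cup ≈ 3 cup
all-purpose flour: 30 g × 8/5 ÷ 125 g/cup × 16 tbsp/cup ≈ 6 tbsp
sliced almonds: 10 tbsp × 8/5 ÷ 16 tbsp/cup × 108 g/cup = 108 g
bread flour: (3 cup + 13 tbsp = 3.8125 cup) × 8/5 × 127 g/cup ≈ 775 g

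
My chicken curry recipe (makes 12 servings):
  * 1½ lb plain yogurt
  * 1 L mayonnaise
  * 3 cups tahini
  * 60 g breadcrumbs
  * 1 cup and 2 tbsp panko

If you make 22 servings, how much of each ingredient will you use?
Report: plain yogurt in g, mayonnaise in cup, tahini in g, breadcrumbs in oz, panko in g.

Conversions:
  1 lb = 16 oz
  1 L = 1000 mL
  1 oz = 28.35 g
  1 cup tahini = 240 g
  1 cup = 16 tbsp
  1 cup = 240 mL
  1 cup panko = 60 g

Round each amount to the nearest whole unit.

Scaling factor: 22/12 = 11/6.
plain yogurt: 1.5 lb × 11/6 × 16 oz/lb × 28.35 g/oz ≈ 1247 g
mayonnaise: 1 L × 11/6 × 1000 mL/L ÷ 240 mL/cup ≈ 8 cup
tahini: 3 cup × 11/6 × 240 g/cup = 1320 g
breadcrumbs: 60 g × 11/6 ÷ 28.35 g/oz ≈ 4 oz
panko: (1 cup + 2 tbsp = 1.125 cup) × 11/6 × 60 g/cup ≈ 124 g

plain yogurt: 1247 g; mayonnaise: 8 cup; tahini: 1320 g; breadcrumbs: 4 oz; panko: 124 g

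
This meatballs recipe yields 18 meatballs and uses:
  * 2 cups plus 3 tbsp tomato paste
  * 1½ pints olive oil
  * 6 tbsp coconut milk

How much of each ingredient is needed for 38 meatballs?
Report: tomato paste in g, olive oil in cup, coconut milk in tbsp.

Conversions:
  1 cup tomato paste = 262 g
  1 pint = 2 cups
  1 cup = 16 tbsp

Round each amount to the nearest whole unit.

tomato paste: 1210 g; olive oil: 6 cup; coconut milk: 13 tbsp

Scaling factor: 38/18 = 19/9.
tomato paste: (2 cup + 3 tbsp = 2.1875 cup) × 19/9 × 262 g/cup ≈ 1210 g
olive oil: 1.5 pint × 19/9 × 2 cup/pint ≈ 6 cup
coconut milk: 6 tbsp × 19/9 ≈ 13 tbsp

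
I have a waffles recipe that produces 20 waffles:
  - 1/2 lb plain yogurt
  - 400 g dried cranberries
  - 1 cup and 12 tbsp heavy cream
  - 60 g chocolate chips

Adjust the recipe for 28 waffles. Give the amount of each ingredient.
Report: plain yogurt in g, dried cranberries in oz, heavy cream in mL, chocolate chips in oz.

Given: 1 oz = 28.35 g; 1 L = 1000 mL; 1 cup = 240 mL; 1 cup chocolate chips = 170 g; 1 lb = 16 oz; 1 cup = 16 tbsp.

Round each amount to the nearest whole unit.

Scaling factor: 28/20 = 7/5 = 1.4.
plain yogurt: 0.5 lb × 7/5 × 16 oz/lb × 28.35 g/oz ≈ 318 g
dried cranberries: 400 g × 7/5 ÷ 28.35 g/oz ≈ 20 oz
heavy cream: (1 cup + 12 tbsp = 1.75 cup) × 7/5 × 240 mL/cup = 588 mL
chocolate chips: 60 g × 7/5 ÷ 28.35 g/oz ≈ 3 oz

plain yogurt: 318 g; dried cranberries: 20 oz; heavy cream: 588 mL; chocolate chips: 3 oz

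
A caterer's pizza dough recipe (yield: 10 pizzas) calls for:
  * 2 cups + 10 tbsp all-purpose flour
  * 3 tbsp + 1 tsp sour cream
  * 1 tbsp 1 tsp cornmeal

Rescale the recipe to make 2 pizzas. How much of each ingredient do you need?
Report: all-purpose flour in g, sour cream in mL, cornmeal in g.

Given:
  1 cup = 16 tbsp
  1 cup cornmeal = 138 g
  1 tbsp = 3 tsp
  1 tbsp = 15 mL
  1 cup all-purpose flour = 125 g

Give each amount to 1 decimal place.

all-purpose flour: 65.6 g; sour cream: 10.0 mL; cornmeal: 2.3 g

Scaling factor: 2/10 = 1/5 = 0.2.
all-purpose flour: (2 cup + 10 tbsp = 2.625 cup) × 1/5 × 125 g/cup ≈ 65.6 g
sour cream: (3 tbsp + 1 tsp = 10/3 tbsp) × 1/5 × 15 mL/tbsp = 10.0 mL
cornmeal: (1 tbsp + 1 tsp = 4/3 tbsp) × 1/5 ÷ 16 tbsp/cup × 138 g/cup = 2.3 g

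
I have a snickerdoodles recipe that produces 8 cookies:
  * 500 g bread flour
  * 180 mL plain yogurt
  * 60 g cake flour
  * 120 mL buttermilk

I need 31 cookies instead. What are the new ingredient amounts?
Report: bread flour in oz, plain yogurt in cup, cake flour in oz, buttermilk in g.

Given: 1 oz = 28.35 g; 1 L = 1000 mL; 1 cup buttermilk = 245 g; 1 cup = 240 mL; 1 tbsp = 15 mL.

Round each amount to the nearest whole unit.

bread flour: 68 oz; plain yogurt: 3 cup; cake flour: 8 oz; buttermilk: 475 g

Scaling factor: 31/8 = 3.875.
bread flour: 500 g × 31/8 ÷ 28.35 g/oz ≈ 68 oz
plain yogurt: 180 mL × 31/8 ÷ 240 mL/cup ≈ 3 cup
cake flour: 60 g × 31/8 ÷ 28.35 g/oz ≈ 8 oz
buttermilk: 120 mL × 31/8 ÷ 240 mL/cup × 245 g/cup ≈ 475 g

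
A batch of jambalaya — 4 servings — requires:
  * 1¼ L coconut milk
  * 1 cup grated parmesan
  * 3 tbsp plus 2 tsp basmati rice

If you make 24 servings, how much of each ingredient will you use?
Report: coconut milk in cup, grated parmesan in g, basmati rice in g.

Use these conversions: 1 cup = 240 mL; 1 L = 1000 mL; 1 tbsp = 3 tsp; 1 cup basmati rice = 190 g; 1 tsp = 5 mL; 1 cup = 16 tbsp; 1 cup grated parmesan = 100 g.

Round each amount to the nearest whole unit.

Scaling factor: 24/4 = 6.
coconut milk: 1.25 L × 6 × 1000 mL/L ÷ 240 mL/cup ≈ 31 cup
grated parmesan: 1 cup × 6 × 100 g/cup = 600 g
basmati rice: (3 tbsp + 2 tsp = 11/3 tbsp) × 6 ÷ 16 tbsp/cup × 190 g/cup ≈ 261 g

coconut milk: 31 cup; grated parmesan: 600 g; basmati rice: 261 g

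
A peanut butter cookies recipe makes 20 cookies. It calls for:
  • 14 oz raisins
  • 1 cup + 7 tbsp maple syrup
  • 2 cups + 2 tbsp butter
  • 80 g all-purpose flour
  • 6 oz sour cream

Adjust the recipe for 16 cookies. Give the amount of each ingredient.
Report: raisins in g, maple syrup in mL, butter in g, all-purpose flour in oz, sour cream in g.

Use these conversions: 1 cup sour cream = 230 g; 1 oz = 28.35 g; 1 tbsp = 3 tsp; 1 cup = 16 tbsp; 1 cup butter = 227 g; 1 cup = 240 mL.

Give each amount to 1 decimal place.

raisins: 317.5 g; maple syrup: 276.0 mL; butter: 385.9 g; all-purpose flour: 2.3 oz; sour cream: 136.1 g

Scaling factor: 16/20 = 4/5 = 0.8.
raisins: 14 oz × 4/5 × 28.35 g/oz ≈ 317.5 g
maple syrup: (1 cup + 7 tbsp = 1.4375 cup) × 4/5 × 240 mL/cup = 276.0 mL
butter: (2 cup + 2 tbsp = 2.125 cup) × 4/5 × 227 g/cup = 385.9 g
all-purpose flour: 80 g × 4/5 ÷ 28.35 g/oz ≈ 2.3 oz
sour cream: 6 oz × 4/5 × 28.35 g/oz ≈ 136.1 g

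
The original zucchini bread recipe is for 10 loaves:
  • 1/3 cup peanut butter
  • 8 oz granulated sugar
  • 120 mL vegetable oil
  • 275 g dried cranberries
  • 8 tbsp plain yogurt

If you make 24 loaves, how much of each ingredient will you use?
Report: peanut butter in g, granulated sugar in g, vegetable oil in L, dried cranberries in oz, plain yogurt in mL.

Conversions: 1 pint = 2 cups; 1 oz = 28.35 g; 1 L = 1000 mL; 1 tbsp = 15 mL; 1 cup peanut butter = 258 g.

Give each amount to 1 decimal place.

Scaling factor: 24/10 = 12/5 = 2.4.
peanut butter: 1/3 cup × 12/5 × 258 g/cup = 206.4 g
granulated sugar: 8 oz × 12/5 × 28.35 g/oz ≈ 544.3 g
vegetable oil: 120 mL × 12/5 ÷ 1000 mL/L ≈ 0.3 L
dried cranberries: 275 g × 12/5 ÷ 28.35 g/oz ≈ 23.3 oz
plain yogurt: 8 tbsp × 12/5 × 15 mL/tbsp = 288.0 mL

peanut butter: 206.4 g; granulated sugar: 544.3 g; vegetable oil: 0.3 L; dried cranberries: 23.3 oz; plain yogurt: 288.0 mL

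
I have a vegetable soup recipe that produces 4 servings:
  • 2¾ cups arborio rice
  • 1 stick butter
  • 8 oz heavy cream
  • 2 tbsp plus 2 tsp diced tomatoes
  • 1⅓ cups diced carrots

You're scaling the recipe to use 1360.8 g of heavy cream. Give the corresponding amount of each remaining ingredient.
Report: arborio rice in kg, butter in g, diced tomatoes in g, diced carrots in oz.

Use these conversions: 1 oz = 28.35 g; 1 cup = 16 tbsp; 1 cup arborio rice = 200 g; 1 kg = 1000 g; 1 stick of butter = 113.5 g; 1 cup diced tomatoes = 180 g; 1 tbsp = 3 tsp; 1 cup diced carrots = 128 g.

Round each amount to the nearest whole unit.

The original recipe has 226.8 g of heavy cream, so the scaling factor is 1360.8 ÷ 226.8 = 6.
arborio rice: 2.75 cup × 6 × 200 g/cup ÷ 1000 g/kg ≈ 3 kg
butter: 1 stick × 6 × 113.5 g/stick = 681 g
diced tomatoes: (2 tbsp + 2 tsp = 8/3 tbsp) × 6 ÷ 16 tbsp/cup × 180 g/cup = 180 g
diced carrots: 4/3 cup × 6 × 128 g/cup ÷ 28.35 g/oz ≈ 36 oz

arborio rice: 3 kg; butter: 681 g; diced tomatoes: 180 g; diced carrots: 36 oz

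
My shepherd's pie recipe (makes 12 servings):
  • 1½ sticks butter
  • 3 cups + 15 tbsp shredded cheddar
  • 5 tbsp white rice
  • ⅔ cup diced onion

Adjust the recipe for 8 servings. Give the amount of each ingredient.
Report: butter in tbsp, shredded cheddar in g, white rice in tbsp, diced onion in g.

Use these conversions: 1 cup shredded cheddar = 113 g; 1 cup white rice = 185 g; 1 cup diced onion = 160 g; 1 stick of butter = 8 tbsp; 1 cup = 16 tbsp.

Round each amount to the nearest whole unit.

butter: 8 tbsp; shredded cheddar: 297 g; white rice: 3 tbsp; diced onion: 71 g

Scaling factor: 8/12 = 2/3.
butter: 1.5 stick × 2/3 × 8 tbsp/stick = 8 tbsp
shredded cheddar: (3 cup + 15 tbsp = 3.9375 cup) × 2/3 × 113 g/cup ≈ 297 g
white rice: 5 tbsp × 2/3 ≈ 3 tbsp
diced onion: 2/3 cup × 2/3 × 160 g/cup ≈ 71 g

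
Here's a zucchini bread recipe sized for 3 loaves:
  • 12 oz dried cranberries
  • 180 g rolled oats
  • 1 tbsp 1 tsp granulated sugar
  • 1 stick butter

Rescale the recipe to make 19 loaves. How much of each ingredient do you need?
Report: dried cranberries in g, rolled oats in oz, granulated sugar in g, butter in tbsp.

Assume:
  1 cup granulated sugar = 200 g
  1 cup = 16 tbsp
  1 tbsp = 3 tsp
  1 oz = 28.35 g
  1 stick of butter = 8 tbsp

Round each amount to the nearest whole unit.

Scaling factor: 19/3.
dried cranberries: 12 oz × 19/3 × 28.35 g/oz ≈ 2155 g
rolled oats: 180 g × 19/3 ÷ 28.35 g/oz ≈ 40 oz
granulated sugar: (1 tbsp + 1 tsp = 4/3 tbsp) × 19/3 ÷ 16 tbsp/cup × 200 g/cup ≈ 106 g
butter: 1 stick × 19/3 × 8 tbsp/stick ≈ 51 tbsp

dried cranberries: 2155 g; rolled oats: 40 oz; granulated sugar: 106 g; butter: 51 tbsp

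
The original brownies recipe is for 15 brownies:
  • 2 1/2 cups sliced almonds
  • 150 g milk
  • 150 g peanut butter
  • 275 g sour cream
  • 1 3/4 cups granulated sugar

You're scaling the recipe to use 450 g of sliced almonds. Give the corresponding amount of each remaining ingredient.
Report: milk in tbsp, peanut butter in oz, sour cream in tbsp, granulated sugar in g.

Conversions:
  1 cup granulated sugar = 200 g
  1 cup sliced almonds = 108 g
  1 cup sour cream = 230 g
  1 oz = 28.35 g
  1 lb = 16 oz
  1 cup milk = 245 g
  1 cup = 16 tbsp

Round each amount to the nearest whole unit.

The original recipe has 270 g of sliced almonds, so the scaling factor is 450 ÷ 270 = 5/3.
milk: 150 g × 5/3 ÷ 245 g/cup × 16 tbsp/cup ≈ 16 tbsp
peanut butter: 150 g × 5/3 ÷ 28.35 g/oz ≈ 9 oz
sour cream: 275 g × 5/3 ÷ 230 g/cup × 16 tbsp/cup ≈ 32 tbsp
granulated sugar: 1.75 cup × 5/3 × 200 g/cup ≈ 583 g

milk: 16 tbsp; peanut butter: 9 oz; sour cream: 32 tbsp; granulated sugar: 583 g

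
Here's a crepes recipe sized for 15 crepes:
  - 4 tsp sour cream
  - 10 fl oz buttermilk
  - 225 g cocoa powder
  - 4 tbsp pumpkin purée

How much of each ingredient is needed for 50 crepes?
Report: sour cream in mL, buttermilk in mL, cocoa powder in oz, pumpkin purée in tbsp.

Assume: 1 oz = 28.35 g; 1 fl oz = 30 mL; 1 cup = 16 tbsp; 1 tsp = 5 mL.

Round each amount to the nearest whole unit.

Scaling factor: 50/15 = 10/3.
sour cream: 4 tsp × 10/3 × 5 mL/tsp ≈ 67 mL
buttermilk: 10 fl oz × 10/3 × 30 mL/fl oz = 1000 mL
cocoa powder: 225 g × 10/3 ÷ 28.35 g/oz ≈ 26 oz
pumpkin purée: 4 tbsp × 10/3 ≈ 13 tbsp

sour cream: 67 mL; buttermilk: 1000 mL; cocoa powder: 26 oz; pumpkin purée: 13 tbsp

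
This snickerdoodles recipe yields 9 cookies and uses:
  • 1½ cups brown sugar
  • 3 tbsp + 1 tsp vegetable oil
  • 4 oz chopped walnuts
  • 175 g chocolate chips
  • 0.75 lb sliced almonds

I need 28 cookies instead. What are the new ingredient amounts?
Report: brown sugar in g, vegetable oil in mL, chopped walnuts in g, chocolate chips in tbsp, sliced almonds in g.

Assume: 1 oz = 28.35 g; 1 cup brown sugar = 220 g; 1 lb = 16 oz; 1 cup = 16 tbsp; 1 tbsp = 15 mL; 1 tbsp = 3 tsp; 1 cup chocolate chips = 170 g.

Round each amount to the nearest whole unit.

brown sugar: 1027 g; vegetable oil: 156 mL; chopped walnuts: 353 g; chocolate chips: 51 tbsp; sliced almonds: 1058 g

Scaling factor: 28/9.
brown sugar: 1.5 cup × 28/9 × 220 g/cup ≈ 1027 g
vegetable oil: (3 tbsp + 1 tsp = 10/3 tbsp) × 28/9 × 15 mL/tbsp ≈ 156 mL
chopped walnuts: 4 oz × 28/9 × 28.35 g/oz ≈ 353 g
chocolate chips: 175 g × 28/9 ÷ 170 g/cup × 16 tbsp/cup ≈ 51 tbsp
sliced almonds: 0.75 lb × 28/9 × 16 oz/lb × 28.35 g/oz ≈ 1058 g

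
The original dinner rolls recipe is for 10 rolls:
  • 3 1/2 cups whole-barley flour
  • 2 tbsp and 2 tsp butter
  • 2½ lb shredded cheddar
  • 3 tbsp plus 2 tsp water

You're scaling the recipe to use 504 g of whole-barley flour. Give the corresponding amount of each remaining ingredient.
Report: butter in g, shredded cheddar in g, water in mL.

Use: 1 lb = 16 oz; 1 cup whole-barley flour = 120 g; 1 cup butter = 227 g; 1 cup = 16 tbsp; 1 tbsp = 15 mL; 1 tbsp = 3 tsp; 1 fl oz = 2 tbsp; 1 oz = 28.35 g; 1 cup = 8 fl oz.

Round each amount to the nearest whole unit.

butter: 45 g; shredded cheddar: 1361 g; water: 66 mL

The original recipe has 420 g of whole-barley flour, so the scaling factor is 504 ÷ 420 = 6/5 = 1.2.
butter: (2 tbsp + 2 tsp = 8/3 tbsp) × 6/5 ÷ 16 tbsp/cup × 227 g/cup ≈ 45 g
shredded cheddar: 2.5 lb × 6/5 × 16 oz/lb × 28.35 g/oz ≈ 1361 g
water: (3 tbsp + 2 tsp = 11/3 tbsp) × 6/5 × 15 mL/tbsp = 66 mL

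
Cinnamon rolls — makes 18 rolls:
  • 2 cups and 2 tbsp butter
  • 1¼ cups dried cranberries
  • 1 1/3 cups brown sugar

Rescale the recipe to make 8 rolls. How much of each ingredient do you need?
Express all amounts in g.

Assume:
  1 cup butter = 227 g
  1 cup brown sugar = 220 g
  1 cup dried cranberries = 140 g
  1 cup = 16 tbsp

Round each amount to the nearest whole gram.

Scaling factor: 8/18 = 4/9.
butter: (2 cup + 2 tbsp = 2.125 cup) × 4/9 × 227 g/cup ≈ 214 g
dried cranberries: 1.25 cup × 4/9 × 140 g/cup ≈ 78 g
brown sugar: 4/3 cup × 4/9 × 220 g/cup ≈ 130 g

butter: 214 g; dried cranberries: 78 g; brown sugar: 130 g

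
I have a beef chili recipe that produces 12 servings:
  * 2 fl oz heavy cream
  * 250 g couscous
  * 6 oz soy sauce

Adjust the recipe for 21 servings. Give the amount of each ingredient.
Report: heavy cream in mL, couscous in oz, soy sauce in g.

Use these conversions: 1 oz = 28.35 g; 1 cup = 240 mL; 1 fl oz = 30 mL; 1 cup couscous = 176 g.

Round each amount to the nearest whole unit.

heavy cream: 105 mL; couscous: 15 oz; soy sauce: 298 g

Scaling factor: 21/12 = 7/4 = 1.75.
heavy cream: 2 fl oz × 7/4 × 30 mL/fl oz = 105 mL
couscous: 250 g × 7/4 ÷ 28.35 g/oz ≈ 15 oz
soy sauce: 6 oz × 7/4 × 28.35 g/oz ≈ 298 g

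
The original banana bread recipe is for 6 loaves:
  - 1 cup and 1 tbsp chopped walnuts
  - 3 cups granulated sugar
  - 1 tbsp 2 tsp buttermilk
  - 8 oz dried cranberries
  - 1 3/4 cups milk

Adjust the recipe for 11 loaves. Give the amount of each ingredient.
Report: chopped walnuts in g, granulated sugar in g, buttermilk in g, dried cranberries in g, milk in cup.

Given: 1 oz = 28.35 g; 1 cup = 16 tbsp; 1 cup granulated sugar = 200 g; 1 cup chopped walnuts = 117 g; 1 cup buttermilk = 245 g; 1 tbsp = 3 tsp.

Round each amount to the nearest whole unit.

chopped walnuts: 228 g; granulated sugar: 1100 g; buttermilk: 47 g; dried cranberries: 416 g; milk: 3 cup

Scaling factor: 11/6.
chopped walnuts: (1 cup + 1 tbsp = 1.0625 cup) × 11/6 × 117 g/cup ≈ 228 g
granulated sugar: 3 cup × 11/6 × 200 g/cup = 1100 g
buttermilk: (1 tbsp + 2 tsp = 5/3 tbsp) × 11/6 ÷ 16 tbsp/cup × 245 g/cup ≈ 47 g
dried cranberries: 8 oz × 11/6 × 28.35 g/oz ≈ 416 g
milk: 1.75 cup × 11/6 ≈ 3 cup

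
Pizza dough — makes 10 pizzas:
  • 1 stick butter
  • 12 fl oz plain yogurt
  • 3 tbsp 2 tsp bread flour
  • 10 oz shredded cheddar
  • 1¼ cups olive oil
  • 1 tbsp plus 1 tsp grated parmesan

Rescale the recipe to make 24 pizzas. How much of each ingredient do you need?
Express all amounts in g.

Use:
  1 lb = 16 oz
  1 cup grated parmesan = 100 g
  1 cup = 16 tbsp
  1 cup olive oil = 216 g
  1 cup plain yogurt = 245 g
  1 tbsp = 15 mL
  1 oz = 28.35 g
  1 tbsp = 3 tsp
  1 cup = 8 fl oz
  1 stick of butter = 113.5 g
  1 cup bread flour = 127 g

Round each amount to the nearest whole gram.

butter: 272 g; plain yogurt: 882 g; bread flour: 70 g; shredded cheddar: 680 g; olive oil: 648 g; grated parmesan: 20 g

Scaling factor: 24/10 = 12/5 = 2.4.
butter: 1 stick × 12/5 × 113.5 g/stick ≈ 272 g
plain yogurt: 12 fl oz × 12/5 ÷ 8 fl oz/cup × 245 g/cup = 882 g
bread flour: (3 tbsp + 2 tsp = 11/3 tbsp) × 12/5 ÷ 16 tbsp/cup × 127 g/cup ≈ 70 g
shredded cheddar: 10 oz × 12/5 × 28.35 g/oz ≈ 680 g
olive oil: 1.25 cup × 12/5 × 216 g/cup = 648 g
grated parmesan: (1 tbsp + 1 tsp = 4/3 tbsp) × 12/5 ÷ 16 tbsp/cup × 100 g/cup = 20 g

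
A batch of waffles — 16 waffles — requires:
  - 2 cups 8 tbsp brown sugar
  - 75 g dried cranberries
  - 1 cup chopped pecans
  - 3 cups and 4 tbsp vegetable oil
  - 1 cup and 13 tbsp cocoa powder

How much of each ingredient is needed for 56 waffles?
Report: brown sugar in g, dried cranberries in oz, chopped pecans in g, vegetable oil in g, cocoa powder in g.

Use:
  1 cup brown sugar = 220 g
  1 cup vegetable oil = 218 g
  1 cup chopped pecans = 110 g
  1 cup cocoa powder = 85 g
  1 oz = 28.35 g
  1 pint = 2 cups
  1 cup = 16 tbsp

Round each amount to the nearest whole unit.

brown sugar: 1925 g; dried cranberries: 9 oz; chopped pecans: 385 g; vegetable oil: 2480 g; cocoa powder: 539 g

Scaling factor: 56/16 = 7/2 = 3.5.
brown sugar: (2 cup + 8 tbsp = 2.5 cup) × 7/2 × 220 g/cup = 1925 g
dried cranberries: 75 g × 7/2 ÷ 28.35 g/oz ≈ 9 oz
chopped pecans: 1 cup × 7/2 × 110 g/cup = 385 g
vegetable oil: (3 cup + 4 tbsp = 3.25 cup) × 7/2 × 218 g/cup ≈ 2480 g
cocoa powder: (1 cup + 13 tbsp = 1.8125 cup) × 7/2 × 85 g/cup ≈ 539 g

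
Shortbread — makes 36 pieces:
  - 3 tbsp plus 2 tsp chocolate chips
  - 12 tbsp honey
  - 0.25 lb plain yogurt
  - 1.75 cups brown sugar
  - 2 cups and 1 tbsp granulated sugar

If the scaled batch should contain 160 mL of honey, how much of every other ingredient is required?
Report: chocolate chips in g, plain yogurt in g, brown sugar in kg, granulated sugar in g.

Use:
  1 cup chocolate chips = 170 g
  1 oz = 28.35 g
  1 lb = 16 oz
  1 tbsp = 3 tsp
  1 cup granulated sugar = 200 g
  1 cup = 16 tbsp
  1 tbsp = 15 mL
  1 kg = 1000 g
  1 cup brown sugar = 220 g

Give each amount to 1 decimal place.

chocolate chips: 34.6 g; plain yogurt: 100.8 g; brown sugar: 0.3 kg; granulated sugar: 366.7 g

The original recipe has 180 mL of honey, so the scaling factor is 160 ÷ 180 = 8/9.
chocolate chips: (3 tbsp + 2 tsp = 11/3 tbsp) × 8/9 ÷ 16 tbsp/cup × 170 g/cup ≈ 34.6 g
plain yogurt: 0.25 lb × 8/9 × 16 oz/lb × 28.35 g/oz = 100.8 g
brown sugar: 1.75 cup × 8/9 × 220 g/cup ÷ 1000 g/kg ≈ 0.3 kg
granulated sugar: (2 cup + 1 tbsp = 2.0625 cup) × 8/9 × 200 g/cup ≈ 366.7 g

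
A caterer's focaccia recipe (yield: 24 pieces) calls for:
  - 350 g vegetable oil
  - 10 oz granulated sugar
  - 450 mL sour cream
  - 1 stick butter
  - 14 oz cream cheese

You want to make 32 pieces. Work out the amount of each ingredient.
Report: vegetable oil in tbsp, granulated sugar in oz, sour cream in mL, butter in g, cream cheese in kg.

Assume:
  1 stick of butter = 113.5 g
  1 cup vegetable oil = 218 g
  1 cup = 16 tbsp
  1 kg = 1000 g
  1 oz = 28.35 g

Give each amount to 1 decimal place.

vegetable oil: 34.3 tbsp; granulated sugar: 13.3 oz; sour cream: 600.0 mL; butter: 151.3 g; cream cheese: 0.5 kg

Scaling factor: 32/24 = 4/3.
vegetable oil: 350 g × 4/3 ÷ 218 g/cup × 16 tbsp/cup ≈ 34.3 tbsp
granulated sugar: 10 oz × 4/3 ≈ 13.3 oz
sour cream: 450 mL × 4/3 = 600.0 mL
butter: 1 stick × 4/3 × 113.5 g/stick ≈ 151.3 g
cream cheese: 14 oz × 4/3 × 28.35 g/oz ÷ 1000 g/kg ≈ 0.5 kg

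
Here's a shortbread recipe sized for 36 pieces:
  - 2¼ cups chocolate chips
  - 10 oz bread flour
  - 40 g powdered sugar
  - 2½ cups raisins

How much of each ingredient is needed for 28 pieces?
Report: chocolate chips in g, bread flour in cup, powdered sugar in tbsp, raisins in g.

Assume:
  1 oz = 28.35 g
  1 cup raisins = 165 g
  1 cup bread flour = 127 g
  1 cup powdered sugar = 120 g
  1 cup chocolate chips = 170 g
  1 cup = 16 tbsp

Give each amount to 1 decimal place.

Scaling factor: 28/36 = 7/9.
chocolate chips: 2.25 cup × 7/9 × 170 g/cup = 297.5 g
bread flour: 10 oz × 7/9 × 28.35 g/oz ÷ 127 g/cup ≈ 1.7 cup
powdered sugar: 40 g × 7/9 ÷ 120 g/cup × 16 tbsp/cup ≈ 4.1 tbsp
raisins: 2.5 cup × 7/9 × 165 g/cup ≈ 320.8 g

chocolate chips: 297.5 g; bread flour: 1.7 cup; powdered sugar: 4.1 tbsp; raisins: 320.8 g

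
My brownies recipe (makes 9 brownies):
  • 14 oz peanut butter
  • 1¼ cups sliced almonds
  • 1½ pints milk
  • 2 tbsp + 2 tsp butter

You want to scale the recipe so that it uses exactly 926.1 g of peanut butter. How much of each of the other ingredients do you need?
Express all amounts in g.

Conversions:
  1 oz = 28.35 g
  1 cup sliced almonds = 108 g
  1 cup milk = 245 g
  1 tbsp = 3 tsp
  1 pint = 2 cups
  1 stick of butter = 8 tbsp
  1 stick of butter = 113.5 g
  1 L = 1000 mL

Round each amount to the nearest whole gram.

The original recipe has 396.9 g of peanut butter, so the scaling factor is 926.1 ÷ 396.9 = 7/3.
sliced almonds: 1.25 cup × 7/3 × 108 g/cup = 315 g
milk: 1.5 pint × 7/3 × 2 cup/pint × 245 g/cup = 1715 g
butter: (2 tbsp + 2 tsp = 8/3 tbsp) × 7/3 ÷ 8 tbsp/stick × 113.5 g/stick ≈ 88 g

sliced almonds: 315 g; milk: 1715 g; butter: 88 g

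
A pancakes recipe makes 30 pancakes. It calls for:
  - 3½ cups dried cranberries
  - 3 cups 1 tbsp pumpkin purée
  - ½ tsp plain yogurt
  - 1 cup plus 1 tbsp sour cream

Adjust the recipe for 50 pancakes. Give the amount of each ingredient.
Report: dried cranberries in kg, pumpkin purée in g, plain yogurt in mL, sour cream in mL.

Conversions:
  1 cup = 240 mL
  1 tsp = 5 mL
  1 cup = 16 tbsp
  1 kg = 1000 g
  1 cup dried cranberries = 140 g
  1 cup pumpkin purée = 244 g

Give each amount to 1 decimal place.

Scaling factor: 50/30 = 5/3.
dried cranberries: 3.5 cup × 5/3 × 140 g/cup ÷ 1000 g/kg ≈ 0.8 kg
pumpkin purée: (3 cup + 1 tbsp = 3.0625 cup) × 5/3 × 244 g/cup ≈ 1245.4 g
plain yogurt: 0.5 tsp × 5/3 × 5 mL/tsp ≈ 4.2 mL
sour cream: (1 cup + 1 tbsp = 1.0625 cup) × 5/3 × 240 mL/cup = 425.0 mL

dried cranberries: 0.8 kg; pumpkin purée: 1245.4 g; plain yogurt: 4.2 mL; sour cream: 425.0 mL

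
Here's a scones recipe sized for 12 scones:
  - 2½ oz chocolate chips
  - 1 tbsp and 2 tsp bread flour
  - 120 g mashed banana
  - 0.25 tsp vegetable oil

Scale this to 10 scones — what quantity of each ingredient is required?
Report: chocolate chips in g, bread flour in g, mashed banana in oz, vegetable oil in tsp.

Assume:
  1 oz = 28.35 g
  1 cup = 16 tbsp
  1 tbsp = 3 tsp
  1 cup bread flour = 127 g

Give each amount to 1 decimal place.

chocolate chips: 59.1 g; bread flour: 11.0 g; mashed banana: 3.5 oz; vegetable oil: 0.2 tsp

Scaling factor: 10/12 = 5/6.
chocolate chips: 2.5 oz × 5/6 × 28.35 g/oz ≈ 59.1 g
bread flour: (1 tbsp + 2 tsp = 5/3 tbsp) × 5/6 ÷ 16 tbsp/cup × 127 g/cup ≈ 11.0 g
mashed banana: 120 g × 5/6 ÷ 28.35 g/oz ≈ 3.5 oz
vegetable oil: 0.25 tsp × 5/6 ≈ 0.2 tsp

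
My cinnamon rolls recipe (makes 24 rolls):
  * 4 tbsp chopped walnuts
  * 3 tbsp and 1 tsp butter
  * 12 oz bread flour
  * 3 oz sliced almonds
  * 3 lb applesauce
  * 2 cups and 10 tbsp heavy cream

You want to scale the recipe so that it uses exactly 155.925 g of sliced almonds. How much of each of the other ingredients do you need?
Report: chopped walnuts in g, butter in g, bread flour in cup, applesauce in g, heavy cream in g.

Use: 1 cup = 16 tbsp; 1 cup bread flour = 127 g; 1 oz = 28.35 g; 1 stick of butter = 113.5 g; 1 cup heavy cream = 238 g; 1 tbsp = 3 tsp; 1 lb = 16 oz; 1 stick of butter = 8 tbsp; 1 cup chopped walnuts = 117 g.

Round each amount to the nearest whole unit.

The original recipe has 85.05 g of sliced almonds, so the scaling factor is 155.925 ÷ 85.05 = 11/6.
chopped walnuts: 4 tbsp × 11/6 ÷ 16 tbsp/cup × 117 g/cup ≈ 54 g
butter: (3 tbsp + 1 tsp = 10/3 tbsp) × 11/6 ÷ 8 tbsp/stick × 113.5 g/stick ≈ 87 g
bread flour: 12 oz × 11/6 × 28.35 g/oz ÷ 127 g/cup ≈ 5 cup
applesauce: 3 lb × 11/6 × 16 oz/lb × 28.35 g/oz ≈ 2495 g
heavy cream: (2 cup + 10 tbsp = 2.625 cup) × 11/6 × 238 g/cup ≈ 1145 g

chopped walnuts: 54 g; butter: 87 g; bread flour: 5 cup; applesauce: 2495 g; heavy cream: 1145 g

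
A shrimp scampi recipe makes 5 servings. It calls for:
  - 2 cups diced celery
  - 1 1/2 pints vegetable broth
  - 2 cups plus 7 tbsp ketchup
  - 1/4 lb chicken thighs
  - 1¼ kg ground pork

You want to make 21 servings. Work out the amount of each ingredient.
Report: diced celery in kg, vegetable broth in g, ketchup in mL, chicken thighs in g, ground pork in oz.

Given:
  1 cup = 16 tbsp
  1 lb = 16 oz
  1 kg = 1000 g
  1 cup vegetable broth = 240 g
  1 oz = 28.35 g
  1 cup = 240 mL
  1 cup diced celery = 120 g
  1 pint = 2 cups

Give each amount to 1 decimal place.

diced celery: 1.0 kg; vegetable broth: 3024.0 g; ketchup: 2457.0 mL; chicken thighs: 476.3 g; ground pork: 185.2 oz

Scaling factor: 21/5 = 4.2.
diced celery: 2 cup × 21/5 × 120 g/cup ÷ 1000 g/kg ≈ 1.0 kg
vegetable broth: 1.5 pint × 21/5 × 2 cup/pint × 240 g/cup = 3024.0 g
ketchup: (2 cup + 7 tbsp = 2.4375 cup) × 21/5 × 240 mL/cup = 2457.0 mL
chicken thighs: 0.25 lb × 21/5 × 16 oz/lb × 28.35 g/oz ≈ 476.3 g
ground pork: 1.25 kg × 21/5 × 1000 g/kg ÷ 28.35 g/oz ≈ 185.2 oz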